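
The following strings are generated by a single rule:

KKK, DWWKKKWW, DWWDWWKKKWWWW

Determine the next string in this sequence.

Each term wraps the previous one in DWW on the left and WW on the right.
Applying this once more to DWWDWWKKKWWWW:

DWWDWWDWWKKKWWWWWW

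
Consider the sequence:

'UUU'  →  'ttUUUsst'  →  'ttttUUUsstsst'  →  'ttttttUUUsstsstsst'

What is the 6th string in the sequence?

Each term wraps the previous one in tt on the left and sst on the right.
From ttttttUUUsstsstsst, 2 further steps: ttttttUUUsstsstsst → ttttttttUUUsstsstsstsst → (answer).

ttttttttttUUUsstsstsstsstsst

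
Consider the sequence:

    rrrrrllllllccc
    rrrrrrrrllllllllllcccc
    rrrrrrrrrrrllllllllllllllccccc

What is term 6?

Each string has the form r^{3n-1} l^{4n-2} c^{n+1}, where the shown terms are n = 2, 3, 4.
For term 6, n = 7, so the run lengths are 20, 26, 8.

rrrrrrrrrrrrrrrrrrrrllllllllllllllllllllllllllcccccccc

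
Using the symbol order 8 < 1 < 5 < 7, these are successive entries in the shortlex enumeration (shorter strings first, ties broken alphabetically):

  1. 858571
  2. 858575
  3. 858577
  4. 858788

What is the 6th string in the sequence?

858785

Advancing 2 positions from 858788 through 858788 → 858781 reaches term 6.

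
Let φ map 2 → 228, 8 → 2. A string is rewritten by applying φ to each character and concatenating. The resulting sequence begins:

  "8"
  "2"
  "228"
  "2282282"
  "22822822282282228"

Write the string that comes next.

22822822282282228228228222822822282282282

φ(22822822282282228) expands symbol-by-symbol to 228 228 2 228 228 2 228 228 228 2 228 228 2 228 228 228 2; joining the 17 pieces gives the next term.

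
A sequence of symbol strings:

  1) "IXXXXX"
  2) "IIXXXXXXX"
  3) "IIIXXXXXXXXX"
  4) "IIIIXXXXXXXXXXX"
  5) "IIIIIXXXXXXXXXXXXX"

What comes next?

Reading off run lengths: I runs 1, 2, 3, 4, 5; X runs 5, 7, 9, 11, 13 — each is linear in n, where the shown terms are n = 2, 3, 4, 5, 6.
At n = 7 the blocks have lengths 6, 15.

IIIIIIXXXXXXXXXXXXXXX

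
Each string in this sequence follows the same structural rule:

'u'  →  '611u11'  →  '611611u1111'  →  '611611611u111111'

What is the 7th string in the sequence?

611611611611611611u111111111111

Every step adds 611 to the front and 11 to the end of the previous string.
From 611611611u111111, 3 further steps: 611611611u111111 → 611611611611u11111111 → 611611611611611u1111111111 → (answer).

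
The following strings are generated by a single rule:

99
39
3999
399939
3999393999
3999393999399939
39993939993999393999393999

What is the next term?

Each term (from the third on) is the previous term followed by the one before it: term 3 = 39·99 = 3999.
So term 8 is 39993939993999393999393999·3999393999399939.

399939399939993939993939993999393999399939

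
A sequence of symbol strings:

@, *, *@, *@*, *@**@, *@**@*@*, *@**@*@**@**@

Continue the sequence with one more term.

This is a Fibonacci-style word recurrence s(k) = s(k−1)·s(k−2): e.g. *·@ = *@.
Continuing: *@**@*@**@**@ · *@**@*@* gives term 8.

*@**@*@**@**@*@**@*@*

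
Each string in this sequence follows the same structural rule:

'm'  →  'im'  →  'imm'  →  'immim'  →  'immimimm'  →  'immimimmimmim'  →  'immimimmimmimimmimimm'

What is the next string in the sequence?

This is a Fibonacci-style word recurrence s(k) = s(k−1)·s(k−2): e.g. im·m = imm.
Continuing: immimimmimmimimmimimm · immimimmimmim gives term 8.

immimimmimmimimmimimmimmimimmimmim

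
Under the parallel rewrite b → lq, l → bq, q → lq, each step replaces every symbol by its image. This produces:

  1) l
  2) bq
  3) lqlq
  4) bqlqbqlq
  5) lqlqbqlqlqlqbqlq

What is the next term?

Applying the rule to each of the 16 symbols of lqlqbqlqlqlqbqlq gives the pieces bq lq bq lq lq lq bq lq bq lq bq lq lq lq bq lq, which concatenate to the answer.

bqlqbqlqlqlqbqlqbqlqbqlqlqlqbqlq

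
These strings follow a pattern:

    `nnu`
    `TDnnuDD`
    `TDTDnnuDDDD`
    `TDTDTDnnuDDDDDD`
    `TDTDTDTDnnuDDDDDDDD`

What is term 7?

TDTDTDTDTDTDnnuDDDDDDDDDDDD

s(k+1) = TD·s(k)·DD, so each term gains TD as a prefix and DD as a suffix.
From TDTDTDTDnnuDDDDDDDD, 2 further steps: TDTDTDTDnnuDDDDDDDD → TDTDTDTDTDnnuDDDDDDDDDD → (answer).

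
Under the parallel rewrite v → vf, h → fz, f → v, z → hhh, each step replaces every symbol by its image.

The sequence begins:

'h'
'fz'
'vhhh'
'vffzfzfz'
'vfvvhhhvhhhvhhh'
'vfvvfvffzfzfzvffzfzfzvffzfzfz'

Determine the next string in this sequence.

vfvvfvfvvfvvhhhvhhhvhhhvfvvhhhvhhhvhhhvfvvhhhvhhhvhhh

Replace each of the 29 characters of vfvvfvffzfzfzvffzfzfzvffzfzfz in place — vf v vf vf v vf v v hhh v hhh v hhh vf v v hhh v hhh v hhh vf v v hhh v hhh v hhh — and concatenate.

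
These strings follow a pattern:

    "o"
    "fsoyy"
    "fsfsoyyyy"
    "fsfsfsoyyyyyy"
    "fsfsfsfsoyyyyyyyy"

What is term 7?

fsfsfsfsfsfsoyyyyyyyyyyyy

Each term wraps the previous one in fs on the left and yy on the right.
From fsfsfsfsoyyyyyyyy, 2 further steps: fsfsfsfsoyyyyyyyy → fsfsfsfsfsoyyyyyyyyyy → (answer).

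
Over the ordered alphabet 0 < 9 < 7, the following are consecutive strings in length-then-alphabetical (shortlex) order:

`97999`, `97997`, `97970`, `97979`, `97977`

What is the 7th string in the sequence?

97709

Stepping forward 2 times from 97977: 97977 → 97700, then the target.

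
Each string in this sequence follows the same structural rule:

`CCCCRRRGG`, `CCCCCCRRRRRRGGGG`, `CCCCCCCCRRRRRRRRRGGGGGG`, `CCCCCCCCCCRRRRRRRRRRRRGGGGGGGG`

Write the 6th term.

CCCCCCCCCCCCCCRRRRRRRRRRRRRRRRRRGGGGGGGGGGGG

Term n consists of 2n+2 C's, followed by 3n R's, followed by 2n G's (n = 1, 2, …).
Setting n = 6 gives 14, 18, 12 characters in each block.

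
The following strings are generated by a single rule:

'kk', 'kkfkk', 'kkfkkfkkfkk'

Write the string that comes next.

Every step duplicates the string with 'f' between the halves.
One more doubling of kkfkkfkkfkk gives the answer.

kkfkkfkkfkkfkkfkkfkkfkk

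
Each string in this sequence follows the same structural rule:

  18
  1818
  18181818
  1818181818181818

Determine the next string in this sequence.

Every step duplicates the string.
One more doubling of 1818181818181818 gives the answer.

18181818181818181818181818181818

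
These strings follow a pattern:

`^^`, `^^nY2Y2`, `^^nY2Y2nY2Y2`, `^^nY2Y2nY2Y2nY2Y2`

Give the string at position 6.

^^nY2Y2nY2Y2nY2Y2nY2Y2nY2Y2

Every step adds nY2Y2 to the end: s(k+1) = s(k)·nY2Y2.
From ^^nY2Y2nY2Y2nY2Y2, 2 further steps: ^^nY2Y2nY2Y2nY2Y2 → ^^nY2Y2nY2Y2nY2Y2nY2Y2 → (answer).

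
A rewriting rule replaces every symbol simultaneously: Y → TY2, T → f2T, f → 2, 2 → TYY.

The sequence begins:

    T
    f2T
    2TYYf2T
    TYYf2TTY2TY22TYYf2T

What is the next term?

f2TTY2TY22TYYf2Tf2TTY2TYYf2TTY2TYYTYYf2TTY2TY22TYYf2T

Applying the rule to each of the 19 symbols of TYYf2TTY2TY22TYYf2T gives the pieces f2T TY2 TY2 2 TYY f2T f2T TY2 TYY f2T TY2 TYY TYY f2T TY2 TY2 2 TYY f2T, which concatenate to the answer.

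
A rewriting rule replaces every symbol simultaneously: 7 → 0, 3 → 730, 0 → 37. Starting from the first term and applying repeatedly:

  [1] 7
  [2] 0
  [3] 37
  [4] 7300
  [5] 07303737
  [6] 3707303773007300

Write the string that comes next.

Rewriting the 16 symbols of 3707303773007300 one by one yields 730 0 37 0 730 37 730 0 0 730 37 37 0 730 37 37; concatenated:

73003707303773000730373707303737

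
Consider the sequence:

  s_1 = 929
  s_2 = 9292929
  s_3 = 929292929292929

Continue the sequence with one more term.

Each string is two copies of the previous one joined by '2'.
So the next term is two copies of 929292929292929 with '2' between the halves.

9292929292929292929292929292929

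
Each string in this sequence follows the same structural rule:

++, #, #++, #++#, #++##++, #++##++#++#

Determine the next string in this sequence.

#++##++#++##++##++

Each term (from the third on) is the previous term followed by the one before it: term 3 = #·++ = #++.
Continuing: #++##++#++# · #++##++ gives term 7.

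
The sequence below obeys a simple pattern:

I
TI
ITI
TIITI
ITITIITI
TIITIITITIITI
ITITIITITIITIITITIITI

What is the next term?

TIITIITITIITIITITIITITIITIITITIITI

Each term (from the third on) is the two preceding terms concatenated in order: term 3 = I·TI = ITI.
So term 8 is TIITIITITIITI·ITITIITITIITIITITIITI.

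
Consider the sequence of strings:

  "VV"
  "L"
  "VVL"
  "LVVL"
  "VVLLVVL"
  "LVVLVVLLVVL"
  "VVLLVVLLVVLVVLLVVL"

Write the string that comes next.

LVVLVVLLVVLVVLLVVLLVVLVVLLVVL

From term 3 onward, concatenate the second-to-last term with the last: VV·L = VVL, L·VVL = LVVL, …
So term 8 is LVVLVVLLVVL·VVLLVVLLVVLVVLLVVL.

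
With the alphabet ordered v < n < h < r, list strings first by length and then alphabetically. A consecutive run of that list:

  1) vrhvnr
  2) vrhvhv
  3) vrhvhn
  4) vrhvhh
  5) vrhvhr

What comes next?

Treat vrhvhr as a base-4 numeral over the given alphabet and add one, carrying through any trailing r's.

vrhvrv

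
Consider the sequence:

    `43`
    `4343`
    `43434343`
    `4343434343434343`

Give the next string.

s(k+1) = s(k)·s(k) — each term doubles the last.
One more doubling of 4343434343434343 gives the answer.

43434343434343434343434343434343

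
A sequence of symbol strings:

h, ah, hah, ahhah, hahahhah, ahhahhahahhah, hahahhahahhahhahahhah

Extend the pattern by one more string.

This is a Fibonacci-style word recurrence s(k) = s(k−2)·s(k−1): e.g. h·ah = hah.
The next term joins ahhahhahahhah and hahahhahahhahhahahhah.

ahhahhahahhahhahahhahahhahhahahhah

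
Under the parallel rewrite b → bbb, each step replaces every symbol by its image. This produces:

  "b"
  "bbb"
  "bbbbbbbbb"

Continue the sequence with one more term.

Expanding bbbbbbbbb: b→bbb, b→bbb, b→bbb, b→bbb, b→bbb, b→bbb, b→bbb, b→bbb, b→bbb. Concatenated: bbb bbb bbb bbb bbb bbb bbb bbb bbb.

bbbbbbbbbbbbbbbbbbbbbbbbbbb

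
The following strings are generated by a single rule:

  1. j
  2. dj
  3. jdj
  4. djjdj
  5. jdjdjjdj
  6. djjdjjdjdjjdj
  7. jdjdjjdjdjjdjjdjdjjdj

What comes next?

From term 3 onward, concatenate the second-to-last term with the last: j·dj = jdj, dj·jdj = djjdj, …
The next term joins djjdjjdjdjjdj and jdjdjjdjdjjdjjdjdjjdj.

djjdjjdjdjjdjjdjdjjdjdjjdjjdjdjjdj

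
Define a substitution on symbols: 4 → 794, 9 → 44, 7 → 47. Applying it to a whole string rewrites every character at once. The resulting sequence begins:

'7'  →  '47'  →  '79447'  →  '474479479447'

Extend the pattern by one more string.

Expanding 474479479447: 4→794, 7→47, 4→794, 4→794, 7→47, 9→44, 4→794, 7→47, 9→44, 4→794, 4→794, 7→47. Concatenated: 794 47 794 794 47 44 794 47 44 794 794 47.

794477947944744794474479479447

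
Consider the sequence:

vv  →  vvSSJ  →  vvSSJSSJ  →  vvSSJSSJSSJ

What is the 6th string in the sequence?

vvSSJSSJSSJSSJSSJ

Every step adds SSJ to the end: s(k+1) = s(k)·SSJ.
From vvSSJSSJSSJ, 2 further steps: vvSSJSSJSSJ → vvSSJSSJSSJSSJ → (answer).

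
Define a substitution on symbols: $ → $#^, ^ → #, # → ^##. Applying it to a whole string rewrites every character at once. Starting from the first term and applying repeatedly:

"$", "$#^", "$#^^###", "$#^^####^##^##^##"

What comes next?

Replace each of the 17 characters of $#^^####^##^##^## in place — $#^ ^## # # ^## ^## ^## ^## # ^## ^## # ^## ^## # ^## ^## — and concatenate.

$#^^####^##^##^##^###^##^###^##^###^##^##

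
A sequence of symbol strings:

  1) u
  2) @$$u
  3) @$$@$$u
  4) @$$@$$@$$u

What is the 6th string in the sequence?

Each term is the previous one with @$$ prepended.
From @$$@$$@$$u, 2 further steps: @$$@$$@$$u → @$$@$$@$$@$$u → (answer).

@$$@$$@$$@$$@$$u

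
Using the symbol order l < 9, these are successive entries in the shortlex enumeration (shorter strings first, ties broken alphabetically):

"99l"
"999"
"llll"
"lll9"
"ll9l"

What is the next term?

ll99

The successor of ll9l increments the rightmost position that isn't already 9 and resets every position after it to l.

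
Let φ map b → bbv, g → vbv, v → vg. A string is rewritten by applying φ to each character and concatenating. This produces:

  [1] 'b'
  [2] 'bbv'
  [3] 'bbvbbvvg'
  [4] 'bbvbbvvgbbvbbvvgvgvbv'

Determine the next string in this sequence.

Rewriting the 21 symbols of bbvbbvvgbbvbbvvgvgvbv one by one yields bbv bbv vg bbv bbv vg vg vbv bbv bbv vg bbv bbv vg vg vbv vg vbv vg bbv vg; concatenated:

bbvbbvvgbbvbbvvgvgvbvbbvbbvvgbbvbbvvgvgvbvvgvbvvgbbvvg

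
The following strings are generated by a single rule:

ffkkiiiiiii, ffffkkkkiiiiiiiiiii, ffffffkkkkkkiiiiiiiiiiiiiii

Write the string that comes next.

Each string has the form f^{2n-2} k^{2n-2} i^{4n-1}, where the shown terms are n = 2, 3, 4.
Setting n = 5 gives 8, 8, 19 characters in each block.

ffffffffkkkkkkkkiiiiiiiiiiiiiiiiiii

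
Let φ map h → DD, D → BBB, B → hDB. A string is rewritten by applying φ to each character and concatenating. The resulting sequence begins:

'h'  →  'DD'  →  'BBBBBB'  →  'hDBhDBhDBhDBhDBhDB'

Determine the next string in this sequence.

Rewriting the 18 symbols of hDBhDBhDBhDBhDBhDB one by one yields DD BBB hDB DD BBB hDB DD BBB hDB DD BBB hDB DD BBB hDB DD BBB hDB; concatenated:

DDBBBhDBDDBBBhDBDDBBBhDBDDBBBhDBDDBBBhDBDDBBBhDB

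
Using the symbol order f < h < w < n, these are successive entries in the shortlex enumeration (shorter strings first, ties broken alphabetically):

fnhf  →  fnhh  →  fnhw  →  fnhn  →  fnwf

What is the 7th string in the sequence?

Advancing 2 positions from fnwf through fnwf → fnwh reaches term 7.

fnww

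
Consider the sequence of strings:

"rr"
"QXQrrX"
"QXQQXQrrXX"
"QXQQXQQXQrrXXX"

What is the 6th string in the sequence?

Every step adds QXQ to the front and X to the end of the previous string.
From QXQQXQQXQrrXXX, 2 further steps: QXQQXQQXQrrXXX → QXQQXQQXQQXQrrXXXX → (answer).

QXQQXQQXQQXQQXQrrXXXXX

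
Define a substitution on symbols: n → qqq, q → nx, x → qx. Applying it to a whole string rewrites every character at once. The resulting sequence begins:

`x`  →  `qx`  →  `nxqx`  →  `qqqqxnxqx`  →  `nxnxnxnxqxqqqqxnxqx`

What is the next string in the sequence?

qqqqxqqqqxqqqqxqqqqxnxqxnxnxnxnxqxqqqqxnxqx

φ(nxnxnxnxqxqqqqxnxqx) expands symbol-by-symbol to qqq qx qqq qx qqq qx qqq qx nx qx nx nx nx nx qx qqq qx nx qx; joining the 19 pieces gives the next term.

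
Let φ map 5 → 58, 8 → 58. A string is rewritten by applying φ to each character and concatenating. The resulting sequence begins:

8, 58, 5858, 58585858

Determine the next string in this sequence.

Rewriting each symbol of 58585858: 5→58, 8→58, 5→58, 8→58, 5→58, 8→58, 5→58, 8→58, which concatenates to 58 58 58 58 58 58 58 58.

5858585858585858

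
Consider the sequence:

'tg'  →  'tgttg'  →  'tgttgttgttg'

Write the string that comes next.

s(k+1) = s(k)·t·s(k) — each term doubles the last with 't' between the halves.
Doubling tgttgttgttg with 't' between the halves:

tgttgttgttgttgttgttgttg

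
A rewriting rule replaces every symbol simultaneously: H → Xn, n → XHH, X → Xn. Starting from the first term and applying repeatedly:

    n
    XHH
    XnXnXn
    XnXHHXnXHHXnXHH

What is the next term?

Rewriting the 15 symbols of XnXHHXnXHHXnXHH one by one yields Xn XHH Xn Xn Xn Xn XHH Xn Xn Xn Xn XHH Xn Xn Xn; concatenated:

XnXHHXnXnXnXnXHHXnXnXnXnXHHXnXnXn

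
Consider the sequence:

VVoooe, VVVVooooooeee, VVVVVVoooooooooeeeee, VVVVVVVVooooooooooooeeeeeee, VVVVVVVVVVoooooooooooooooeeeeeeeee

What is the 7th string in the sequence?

Reading off run lengths: V runs 2, 4, 6, 8, 10; o runs 3, 6, 9, 12, 15; e runs 1, 3, 5, 7, 9 — each is linear in n (n = 1, 2, …).
At n = 7 the blocks have lengths 14, 21, 13.

VVVVVVVVVVVVVVoooooooooooooooooooooeeeeeeeeeeeee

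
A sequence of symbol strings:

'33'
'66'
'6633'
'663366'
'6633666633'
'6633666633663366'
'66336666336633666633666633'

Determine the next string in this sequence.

663366663366336666336666336633666633663366

From term 3 onward, concatenate the last term with the second-to-last: 66·33 = 6633, 6633·66 = 663366, …
So term 8 is 66336666336633666633666633·6633666633663366.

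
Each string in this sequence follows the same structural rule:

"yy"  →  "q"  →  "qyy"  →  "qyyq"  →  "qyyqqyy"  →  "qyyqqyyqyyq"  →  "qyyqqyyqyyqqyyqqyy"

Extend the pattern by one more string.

qyyqqyyqyyqqyyqqyyqyyqqyyqyyq

Each term (from the third on) is the previous term followed by the one before it: term 3 = q·yy = qyy.
So term 8 is qyyqqyyqyyqqyyqqyy·qyyqqyyqyyq.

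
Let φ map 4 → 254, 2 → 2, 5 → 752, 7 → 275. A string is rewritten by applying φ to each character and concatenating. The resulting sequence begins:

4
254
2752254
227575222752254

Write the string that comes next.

Applying the rule to each of the 15 symbols of 227575222752254 gives the pieces 2 2 275 752 275 752 2 2 2 275 752 2 2 752 254, which concatenate to the answer.

2227575227575222227575222752254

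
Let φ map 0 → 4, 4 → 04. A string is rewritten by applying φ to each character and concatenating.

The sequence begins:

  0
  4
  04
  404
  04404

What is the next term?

Apply φ to 04404 symbol by symbol: 0→4, 4→04, 4→04, 0→4, 4→04; joined: 4 04 04 4 04.

40404404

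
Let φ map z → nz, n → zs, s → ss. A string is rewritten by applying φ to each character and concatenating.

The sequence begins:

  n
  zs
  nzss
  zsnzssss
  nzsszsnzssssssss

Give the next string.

zsnzssssnzsszsnzssssssssssssssss

Replace each of the 16 characters of nzsszsnzssssssss in place — zs nz ss ss nz ss zs nz ss ss ss ss ss ss ss ss — and concatenate.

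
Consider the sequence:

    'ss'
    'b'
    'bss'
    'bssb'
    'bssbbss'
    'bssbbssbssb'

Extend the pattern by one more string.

bssbbssbssbbssbbss

This is a Fibonacci-style word recurrence s(k) = s(k−1)·s(k−2): e.g. b·ss = bss.
The next term joins bssbbssbssb and bssbbss.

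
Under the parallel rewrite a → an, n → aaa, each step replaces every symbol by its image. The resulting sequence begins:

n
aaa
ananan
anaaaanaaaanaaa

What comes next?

anaaaananananaaaananananaaaananan

Applying the rule to each of the 15 symbols of anaaaanaaaanaaa gives the pieces an aaa an an an an aaa an an an an aaa an an an, which concatenate to the answer.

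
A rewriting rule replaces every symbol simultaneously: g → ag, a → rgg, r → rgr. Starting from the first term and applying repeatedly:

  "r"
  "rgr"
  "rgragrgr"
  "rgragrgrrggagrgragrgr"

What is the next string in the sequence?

Rewriting the 21 symbols of rgragrgrrggagrgragrgr one by one yields rgr ag rgr rgg ag rgr ag rgr rgr ag ag rgg ag rgr ag rgr rgg ag rgr ag rgr; concatenated:

rgragrgrrggagrgragrgrrgragagrggagrgragrgrrggagrgragrgr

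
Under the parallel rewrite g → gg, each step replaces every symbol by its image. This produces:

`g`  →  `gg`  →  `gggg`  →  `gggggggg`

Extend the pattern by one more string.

gggggggggggggggg

Rewriting each symbol of gggggggg: g→gg, g→gg, g→gg, g→gg, g→gg, g→gg, g→gg, g→gg, which concatenates to gg gg gg gg gg gg gg gg.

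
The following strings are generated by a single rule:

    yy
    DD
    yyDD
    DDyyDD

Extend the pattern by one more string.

yyDDDDyyDD

This is a Fibonacci-style word recurrence s(k) = s(k−2)·s(k−1): e.g. yy·DD = yyDD.
Continuing: yyDD · DDyyDD gives term 5.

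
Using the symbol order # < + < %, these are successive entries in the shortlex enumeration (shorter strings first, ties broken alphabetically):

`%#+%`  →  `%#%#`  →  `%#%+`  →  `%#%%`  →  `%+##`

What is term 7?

%+#%

Stepping forward 2 times from %+##: %+## → %+#+, then the target.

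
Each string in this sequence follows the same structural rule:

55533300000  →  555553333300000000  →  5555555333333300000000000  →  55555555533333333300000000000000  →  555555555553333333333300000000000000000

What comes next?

Each string has the form 5^{2n+1} 3^{2n+1} 0^{3n+2} (n = 1, 2, …).
At n = 6 the blocks have lengths 13, 13, 20.

5555555555555333333333333300000000000000000000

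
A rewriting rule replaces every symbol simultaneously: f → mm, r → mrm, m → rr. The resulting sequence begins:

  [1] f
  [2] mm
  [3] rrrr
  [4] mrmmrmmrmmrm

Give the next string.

Rewriting each symbol of mrmmrmmrmmrm: m→rr, r→mrm, m→rr, m→rr, r→mrm, m→rr, m→rr, r→mrm, m→rr, m→rr, r→mrm, m→rr, which concatenates to rr mrm rr rr mrm rr rr mrm rr rr mrm rr.

rrmrmrrrrmrmrrrrmrmrrrrmrmrr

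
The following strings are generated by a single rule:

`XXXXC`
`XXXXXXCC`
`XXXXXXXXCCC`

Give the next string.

Each string has the form X^{2n} C^{n-1}, where the shown terms are n = 2, 3, 4.
At n = 5 the blocks have lengths 10, 4.

XXXXXXXXXXCCCC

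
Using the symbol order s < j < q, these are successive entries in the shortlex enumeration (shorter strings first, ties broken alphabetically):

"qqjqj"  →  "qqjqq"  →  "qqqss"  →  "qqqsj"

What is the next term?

Treat qqqsj as a base-3 numeral over the given alphabet and add one, carrying through any trailing q's.

qqqsq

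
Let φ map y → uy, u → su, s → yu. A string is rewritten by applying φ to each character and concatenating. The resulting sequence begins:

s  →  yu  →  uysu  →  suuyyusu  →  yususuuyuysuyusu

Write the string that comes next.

uysuyusuyususuuysuuyyusuuysuyusu

Replace each of the 16 characters of yususuuyuysuyusu in place — uy su yu su yu su su uy su uy yu su uy su yu su — and concatenate.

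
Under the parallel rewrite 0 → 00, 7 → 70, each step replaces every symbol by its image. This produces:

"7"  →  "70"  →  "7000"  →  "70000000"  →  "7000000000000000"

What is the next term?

Applying the rule to each of the 16 symbols of 7000000000000000 gives the pieces 70 00 00 00 00 00 00 00 00 00 00 00 00 00 00 00, which concatenate to the answer.

70000000000000000000000000000000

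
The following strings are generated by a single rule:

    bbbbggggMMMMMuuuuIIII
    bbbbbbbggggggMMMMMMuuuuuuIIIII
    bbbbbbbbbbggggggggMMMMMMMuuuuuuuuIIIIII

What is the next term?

The n-th term is 3n-2 b's then 2n g's then n+3 M's then 2n u's then n+2 I's, where the shown terms are n = 2, 3, 4.
Setting n = 5 gives 13, 10, 8, 10, 7 characters in each block.

bbbbbbbbbbbbbggggggggggMMMMMMMMuuuuuuuuuuIIIIIII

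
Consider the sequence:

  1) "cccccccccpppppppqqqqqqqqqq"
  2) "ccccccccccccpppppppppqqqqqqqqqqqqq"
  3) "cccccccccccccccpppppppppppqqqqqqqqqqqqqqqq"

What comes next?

The n-th term is 3n c's then 2n+1 p's then 3n+1 q's, where the shown terms are n = 3, 4, 5.
At n = 6 the blocks have lengths 18, 13, 19.

ccccccccccccccccccpppppppppppppqqqqqqqqqqqqqqqqqqq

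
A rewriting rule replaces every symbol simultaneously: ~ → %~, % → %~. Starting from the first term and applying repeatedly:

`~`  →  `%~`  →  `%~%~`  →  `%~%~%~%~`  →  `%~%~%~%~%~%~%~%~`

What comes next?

φ(%~%~%~%~%~%~%~%~) expands symbol-by-symbol to %~ %~ %~ %~ %~ %~ %~ %~ %~ %~ %~ %~ %~ %~ %~ %~; joining the 16 pieces gives the next term.

%~%~%~%~%~%~%~%~%~%~%~%~%~%~%~%~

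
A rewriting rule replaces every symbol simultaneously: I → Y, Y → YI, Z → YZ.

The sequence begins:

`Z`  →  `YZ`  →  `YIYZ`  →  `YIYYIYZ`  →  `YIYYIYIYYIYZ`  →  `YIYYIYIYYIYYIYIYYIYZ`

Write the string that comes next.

YIYYIYIYYIYYIYIYYIYIYYIYYIYIYYIYZ

φ(YIYYIYIYYIYYIYIYYIYZ) expands symbol-by-symbol to YI Y YI YI Y YI Y YI YI Y YI YI Y YI Y YI YI Y YI YZ; joining the 20 pieces gives the next term.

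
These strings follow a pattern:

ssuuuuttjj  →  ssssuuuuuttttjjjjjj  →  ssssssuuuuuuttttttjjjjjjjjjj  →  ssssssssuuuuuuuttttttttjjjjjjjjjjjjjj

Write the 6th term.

Each string has the form s^{2n} u^{n+3} t^{2n} j^{4n-2} (n = 1, 2, …).
At n = 6 the blocks have lengths 12, 9, 12, 22.

ssssssssssssuuuuuuuuuttttttttttttjjjjjjjjjjjjjjjjjjjjjj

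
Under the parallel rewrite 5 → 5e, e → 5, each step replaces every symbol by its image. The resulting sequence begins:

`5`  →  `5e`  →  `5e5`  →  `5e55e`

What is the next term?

5e55e5e5

Expanding 5e55e: 5→5e, e→5, 5→5e, 5→5e, e→5. Concatenated: 5e 5 5e 5e 5.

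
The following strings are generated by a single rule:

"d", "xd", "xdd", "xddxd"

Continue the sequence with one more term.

xddxdxdd

This is a Fibonacci-style word recurrence s(k) = s(k−1)·s(k−2): e.g. xd·d = xdd.
So term 5 is xddxd·xdd.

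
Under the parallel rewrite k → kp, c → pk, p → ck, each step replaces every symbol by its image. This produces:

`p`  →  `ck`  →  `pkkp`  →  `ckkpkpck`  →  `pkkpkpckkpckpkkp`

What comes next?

Rewriting the 16 symbols of pkkpkpckkpckpkkp one by one yields ck kp kp ck kp ck pk kp kp ck pk kp ck kp kp ck; concatenated:

ckkpkpckkpckpkkpkpckpkkpckkpkpck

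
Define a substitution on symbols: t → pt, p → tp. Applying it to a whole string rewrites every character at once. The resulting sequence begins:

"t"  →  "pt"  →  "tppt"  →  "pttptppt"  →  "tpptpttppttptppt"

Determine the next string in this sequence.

φ(tpptpttppttptppt) expands symbol-by-symbol to pt tp tp pt tp pt pt tp tp pt pt tp pt tp tp pt; joining the 16 pieces gives the next term.

pttptppttpptpttptpptpttppttptppt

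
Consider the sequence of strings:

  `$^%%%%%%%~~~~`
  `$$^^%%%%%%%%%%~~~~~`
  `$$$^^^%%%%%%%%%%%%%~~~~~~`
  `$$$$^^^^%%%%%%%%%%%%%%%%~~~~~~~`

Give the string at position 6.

$$$$$$^^^^^^%%%%%%%%%%%%%%%%%%%%%%~~~~~~~~~

Each string has the form $^{n-2} ^^{n-2} %^{3n-2} ~^{n+1}, where the shown terms are n = 3, 4, 5, 6.
For term 6, n = 8, so the run lengths are 6, 6, 22, 9.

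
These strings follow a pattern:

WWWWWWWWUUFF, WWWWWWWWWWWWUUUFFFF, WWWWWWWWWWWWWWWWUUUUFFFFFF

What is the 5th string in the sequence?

Term n consists of 4n W's, followed by n U's, followed by 2n-2 F's, where the shown terms are n = 2, 3, 4.
Setting n = 6 gives 24, 6, 10 characters in each block.

WWWWWWWWWWWWWWWWWWWWWWWWUUUUUUFFFFFFFFFF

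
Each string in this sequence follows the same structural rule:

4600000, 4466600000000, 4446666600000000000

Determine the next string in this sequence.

Each string has the form 4^{n} 6^{2n-1} 0^{3n+2} (n = 1, 2, …).
At n = 4 the blocks have lengths 4, 7, 14.

4444666666600000000000000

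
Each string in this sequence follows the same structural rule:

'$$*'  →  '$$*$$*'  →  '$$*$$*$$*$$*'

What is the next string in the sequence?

Every step duplicates the string.
Doubling $$*$$*$$*$$*:

$$*$$*$$*$$*$$*$$*$$*$$*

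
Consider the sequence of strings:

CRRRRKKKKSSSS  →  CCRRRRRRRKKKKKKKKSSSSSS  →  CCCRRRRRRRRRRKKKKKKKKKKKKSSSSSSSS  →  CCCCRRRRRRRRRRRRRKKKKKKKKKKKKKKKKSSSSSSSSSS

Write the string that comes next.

CCCCCRRRRRRRRRRRRRRRRKKKKKKKKKKKKKKKKKKKKSSSSSSSSSSSS

The n-th term is n C's then 3n+1 R's then 4n K's then 2n+2 S's (n = 1, 2, …).
For the next term, n = 5, so the run lengths are 5, 16, 20, 12.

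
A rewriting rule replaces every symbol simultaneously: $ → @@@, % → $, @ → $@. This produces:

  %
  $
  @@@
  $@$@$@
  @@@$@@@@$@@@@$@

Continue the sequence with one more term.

$@$@$@@@@$@$@$@$@@@@$@$@$@$@@@@$@

Applying the rule to each of the 15 symbols of @@@$@@@@$@@@@$@ gives the pieces $@ $@ $@ @@@ $@ $@ $@ $@ @@@ $@ $@ $@ $@ @@@ $@, which concatenate to the answer.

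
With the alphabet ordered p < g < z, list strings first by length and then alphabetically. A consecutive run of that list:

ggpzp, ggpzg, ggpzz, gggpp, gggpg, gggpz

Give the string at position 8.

ggggg

Advancing 2 positions from gggpz through gggpz → ggggp reaches term 8.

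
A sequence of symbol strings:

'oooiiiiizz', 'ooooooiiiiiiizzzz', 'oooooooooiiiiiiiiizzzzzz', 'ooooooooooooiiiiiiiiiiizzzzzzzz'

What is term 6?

ooooooooooooooooooiiiiiiiiiiiiiiizzzzzzzzzzzz

Reading off run lengths: o runs 3, 6, 9, 12; i runs 5, 7, 9, 11; z runs 2, 4, 6, 8 — each is linear in n (n = 1, 2, …).
At n = 6 the blocks have lengths 18, 15, 12.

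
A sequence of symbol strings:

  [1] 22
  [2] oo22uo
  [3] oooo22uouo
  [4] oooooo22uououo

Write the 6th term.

s(k+1) = oo·s(k)·uo, so each term gains oo as a prefix and uo as a suffix.
From oooooo22uououo, 2 further steps: oooooo22uououo → oooooooo22uouououo → (answer).

oooooooooo22uououououo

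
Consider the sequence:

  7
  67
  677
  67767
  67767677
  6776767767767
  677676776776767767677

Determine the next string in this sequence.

This is a Fibonacci-style word recurrence s(k) = s(k−1)·s(k−2): e.g. 67·7 = 677.
So term 8 is 677676776776767767677·6776767767767.

6776767767767677676776776767767767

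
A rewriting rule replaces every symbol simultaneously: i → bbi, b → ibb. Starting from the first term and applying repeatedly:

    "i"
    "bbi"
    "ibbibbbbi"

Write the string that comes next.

bbiibbibbbbiibbibbibbibbbbi

Rewriting each symbol of ibbibbbbi: i→bbi, b→ibb, b→ibb, i→bbi, b→ibb, b→ibb, b→ibb, b→ibb, i→bbi, which concatenates to bbi ibb ibb bbi ibb ibb ibb ibb bbi.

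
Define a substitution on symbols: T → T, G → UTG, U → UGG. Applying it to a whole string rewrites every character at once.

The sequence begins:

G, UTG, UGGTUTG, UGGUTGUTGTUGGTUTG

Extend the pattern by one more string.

UGGUTGUTGUGGTUTGUGGTUTGTUGGUTGUTGTUGGTUTG

Replace each of the 17 characters of UGGUTGUTGTUGGTUTG in place — UGG UTG UTG UGG T UTG UGG T UTG T UGG UTG UTG T UGG T UTG — and concatenate.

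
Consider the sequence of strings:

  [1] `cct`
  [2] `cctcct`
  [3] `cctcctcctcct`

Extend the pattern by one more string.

s(k+1) = s(k)·s(k) — each term doubles the last.
Doubling cctcctcctcct:

cctcctcctcctcctcctcctcct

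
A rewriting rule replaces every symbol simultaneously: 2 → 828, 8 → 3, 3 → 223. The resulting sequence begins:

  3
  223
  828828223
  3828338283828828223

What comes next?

22338283223223382832233828338283828828223

φ(3828338283828828223) expands symbol-by-symbol to 223 3 828 3 223 223 3 828 3 223 3 828 3 3 828 3 828 828 223; joining the 19 pieces gives the next term.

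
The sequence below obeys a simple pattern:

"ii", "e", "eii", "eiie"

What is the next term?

Each term (from the third on) is the previous term followed by the one before it: term 3 = e·ii = eii.
The next term joins eiie and eii.

eiieeii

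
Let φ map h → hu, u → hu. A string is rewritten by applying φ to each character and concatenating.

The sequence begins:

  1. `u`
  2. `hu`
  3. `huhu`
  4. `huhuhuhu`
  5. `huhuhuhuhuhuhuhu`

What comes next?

Applying the rule to each of the 16 symbols of huhuhuhuhuhuhuhu gives the pieces hu hu hu hu hu hu hu hu hu hu hu hu hu hu hu hu, which concatenate to the answer.

huhuhuhuhuhuhuhuhuhuhuhuhuhuhuhu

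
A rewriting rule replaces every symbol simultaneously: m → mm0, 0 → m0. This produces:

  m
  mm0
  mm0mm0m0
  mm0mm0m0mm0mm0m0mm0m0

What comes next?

Rewriting the 21 symbols of mm0mm0m0mm0mm0m0mm0m0 one by one yields mm0 mm0 m0 mm0 mm0 m0 mm0 m0 mm0 mm0 m0 mm0 mm0 m0 mm0 m0 mm0 mm0 m0 mm0 m0; concatenated:

mm0mm0m0mm0mm0m0mm0m0mm0mm0m0mm0mm0m0mm0m0mm0mm0m0mm0m0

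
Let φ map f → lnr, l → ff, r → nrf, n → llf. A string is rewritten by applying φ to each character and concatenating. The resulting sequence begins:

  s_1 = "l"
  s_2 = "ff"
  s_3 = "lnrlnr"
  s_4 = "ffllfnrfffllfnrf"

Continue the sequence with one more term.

lnrlnrfffflnrllfnrflnrlnrlnrfffflnrllfnrflnr

φ(ffllfnrfffllfnrf) expands symbol-by-symbol to lnr lnr ff ff lnr llf nrf lnr lnr lnr ff ff lnr llf nrf lnr; joining the 16 pieces gives the next term.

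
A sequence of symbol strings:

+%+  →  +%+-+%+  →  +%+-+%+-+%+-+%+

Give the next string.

Each string is two copies of the previous one joined by '-'.
So the next term is two copies of +%+-+%+-+%+-+%+ with '-' between the halves.

+%+-+%+-+%+-+%+-+%+-+%+-+%+-+%+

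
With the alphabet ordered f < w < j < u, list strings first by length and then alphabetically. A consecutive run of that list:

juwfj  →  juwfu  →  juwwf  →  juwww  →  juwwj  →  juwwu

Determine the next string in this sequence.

Find the rightmost character of juwwu below u, bump it to the next letter, and reset everything to its right to f.

juwjf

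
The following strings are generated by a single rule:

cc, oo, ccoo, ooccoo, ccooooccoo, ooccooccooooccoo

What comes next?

From term 3 onward, concatenate the second-to-last term with the last: cc·oo = ccoo, oo·ccoo = ooccoo, …
The next term joins ccooooccoo and ooccooccooooccoo.

ccooooccooooccooccooooccoo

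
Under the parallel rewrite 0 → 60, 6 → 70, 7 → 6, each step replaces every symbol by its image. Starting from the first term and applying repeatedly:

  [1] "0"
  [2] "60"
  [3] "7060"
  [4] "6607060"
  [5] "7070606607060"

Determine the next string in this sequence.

Rewriting the 13 symbols of 7070606607060 one by one yields 6 60 6 60 70 60 70 70 60 6 60 70 60; concatenated:

66066070607070606607060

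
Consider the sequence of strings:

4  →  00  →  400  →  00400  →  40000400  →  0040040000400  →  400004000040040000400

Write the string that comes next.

0040040000400400004000040040000400

From term 3 onward, concatenate the second-to-last term with the last: 4·00 = 400, 00·400 = 00400, …
Continuing: 0040040000400 · 400004000040040000400 gives term 8.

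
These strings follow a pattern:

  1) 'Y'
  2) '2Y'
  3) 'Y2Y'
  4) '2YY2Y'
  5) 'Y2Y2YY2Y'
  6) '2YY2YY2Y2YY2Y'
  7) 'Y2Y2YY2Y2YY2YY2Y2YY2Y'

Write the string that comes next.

2YY2YY2Y2YY2YY2Y2YY2Y2YY2YY2Y2YY2Y

Each term (from the third on) is the two preceding terms concatenated in order: term 3 = Y·2Y = Y2Y.
The next term joins 2YY2YY2Y2YY2Y and Y2Y2YY2Y2YY2YY2Y2YY2Y.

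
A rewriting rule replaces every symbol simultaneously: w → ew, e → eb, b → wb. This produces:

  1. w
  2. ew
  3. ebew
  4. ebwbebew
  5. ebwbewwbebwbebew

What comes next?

ebwbewwbebewewwbebwbewwbebwbebew

φ(ebwbewwbebwbebew) expands symbol-by-symbol to eb wb ew wb eb ew ew wb eb wb ew wb eb wb eb ew; joining the 16 pieces gives the next term.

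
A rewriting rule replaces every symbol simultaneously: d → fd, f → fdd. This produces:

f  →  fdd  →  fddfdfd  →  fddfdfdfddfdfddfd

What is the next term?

fddfdfdfddfdfddfdfddfdfdfddfdfddfdfdfddfd

Replace each of the 17 characters of fddfdfdfddfdfddfd in place — fdd fd fd fdd fd fdd fd fdd fd fd fdd fd fdd fd fd fdd fd — and concatenate.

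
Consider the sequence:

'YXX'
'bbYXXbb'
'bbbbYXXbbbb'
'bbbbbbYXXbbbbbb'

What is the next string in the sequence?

s(k+1) = bb·s(k)·bb, so each term gains bb as a prefix and bb as a suffix.
One more step from bbbbbbYXXbbbbbb gives the answer.

bbbbbbbbYXXbbbbbbbb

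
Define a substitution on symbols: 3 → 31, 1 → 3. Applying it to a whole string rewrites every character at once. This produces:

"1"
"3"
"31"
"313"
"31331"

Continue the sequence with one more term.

Apply φ to 31331 symbol by symbol: 3→31, 1→3, 3→31, 3→31, 1→3; joined: 31 3 31 31 3.

31331313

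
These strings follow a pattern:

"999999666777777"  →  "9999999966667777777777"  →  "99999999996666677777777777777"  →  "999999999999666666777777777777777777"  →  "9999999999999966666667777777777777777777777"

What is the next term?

Term n consists of 2n+2 9's, followed by n+1 6's, followed by 4n-2 7's, where the shown terms are n = 2, 3, 4, 5, 6.
For the next term, n = 7, so the run lengths are 16, 8, 26.

99999999999999996666666677777777777777777777777777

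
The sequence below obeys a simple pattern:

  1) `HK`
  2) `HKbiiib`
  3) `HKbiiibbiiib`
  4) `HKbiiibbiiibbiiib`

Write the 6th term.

The strings grow by a fixed suffix biiib each time.
From HKbiiibbiiibbiiib, 2 further steps: HKbiiibbiiibbiiib → HKbiiibbiiibbiiibbiiib → (answer).

HKbiiibbiiibbiiibbiiibbiiib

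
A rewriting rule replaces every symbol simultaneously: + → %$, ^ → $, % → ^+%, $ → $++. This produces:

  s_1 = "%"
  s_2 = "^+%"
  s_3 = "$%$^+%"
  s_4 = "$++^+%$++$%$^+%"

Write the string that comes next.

φ($++^+%$++$%$^+%) expands symbol-by-symbol to $++ %$ %$ $ %$ ^+% $++ %$ %$ $++ ^+% $++ $ %$ ^+%; joining the 15 pieces gives the next term.

$++%$%$$%$^+%$++%$%$$++^+%$++$%$^+%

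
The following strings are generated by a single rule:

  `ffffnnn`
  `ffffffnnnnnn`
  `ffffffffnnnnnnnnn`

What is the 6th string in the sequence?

ffffffffffffffnnnnnnnnnnnnnnnnnn

The n-th term is 2n+2 f's then 3n n's (n = 1, 2, …).
Setting n = 6 gives 14, 18 characters in each block.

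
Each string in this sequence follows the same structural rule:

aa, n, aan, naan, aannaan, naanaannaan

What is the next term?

aannaannaanaannaan

This is a Fibonacci-style word recurrence s(k) = s(k−2)·s(k−1): e.g. aa·n = aan.
So term 7 is aannaan·naanaannaan.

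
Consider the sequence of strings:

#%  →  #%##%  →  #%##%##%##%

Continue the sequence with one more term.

Every step duplicates the string with '#' between the halves.
So the next term is two copies of #%##%##%##% with '#' between the halves.

#%##%##%##%##%##%##%##%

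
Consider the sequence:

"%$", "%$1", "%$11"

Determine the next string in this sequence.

%$111

Each term is the previous one with 1 appended.
One more step from %$11 gives the answer.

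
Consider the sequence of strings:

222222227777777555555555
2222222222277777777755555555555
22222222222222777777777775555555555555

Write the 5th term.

Term n consists of 3n-1 2's, followed by 2n+1 7's, followed by 2n+3 5's, where the shown terms are n = 3, 4, 5.
For term 5, n = 7, so the run lengths are 20, 15, 17.

2222222222222222222277777777777777755555555555555555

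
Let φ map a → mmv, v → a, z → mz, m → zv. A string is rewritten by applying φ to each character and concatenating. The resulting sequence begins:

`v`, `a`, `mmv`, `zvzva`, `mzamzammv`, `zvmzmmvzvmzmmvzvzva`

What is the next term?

Rewriting the 19 symbols of zvmzmmvzvmzmmvzvzva one by one yields mz a zv mz zv zv a mz a zv mz zv zv a mz a mz a mmv; concatenated:

mzazvmzzvzvamzazvmzzvzvamzamzammv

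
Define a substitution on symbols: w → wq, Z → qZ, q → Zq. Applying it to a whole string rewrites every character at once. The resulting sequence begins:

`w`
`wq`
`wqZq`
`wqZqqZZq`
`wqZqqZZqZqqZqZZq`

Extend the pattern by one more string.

wqZqqZZqZqqZqZZqqZZqZqqZZqqZqZZq

Replace each of the 16 characters of wqZqqZZqZqqZqZZq in place — wq Zq qZ Zq Zq qZ qZ Zq qZ Zq Zq qZ Zq qZ qZ Zq — and concatenate.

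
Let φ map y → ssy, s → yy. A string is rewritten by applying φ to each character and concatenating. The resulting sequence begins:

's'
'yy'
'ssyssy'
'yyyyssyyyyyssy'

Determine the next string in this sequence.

ssyssyssyssyyyyyssyssyssyssyssyyyyyssy

Applying the rule to each of the 14 symbols of yyyyssyyyyyssy gives the pieces ssy ssy ssy ssy yy yy ssy ssy ssy ssy ssy yy yy ssy, which concatenate to the answer.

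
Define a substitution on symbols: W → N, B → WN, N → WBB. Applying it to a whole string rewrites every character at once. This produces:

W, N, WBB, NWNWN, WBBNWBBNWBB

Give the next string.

NWNWNWBBNWNWNWBBNWNWN

Rewriting each symbol of WBBNWBBNWBB: W→N, B→WN, B→WN, N→WBB, W→N, B→WN, B→WN, N→WBB, W→N, B→WN, B→WN, which concatenates to N WN WN WBB N WN WN WBB N WN WN.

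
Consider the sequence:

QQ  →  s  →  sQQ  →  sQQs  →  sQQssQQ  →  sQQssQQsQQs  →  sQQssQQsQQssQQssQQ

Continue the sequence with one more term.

sQQssQQsQQssQQssQQsQQssQQsQQs

From term 3 onward, concatenate the last term with the second-to-last: s·QQ = sQQ, sQQ·s = sQQs, …
So term 8 is sQQssQQsQQssQQssQQ·sQQssQQsQQs.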